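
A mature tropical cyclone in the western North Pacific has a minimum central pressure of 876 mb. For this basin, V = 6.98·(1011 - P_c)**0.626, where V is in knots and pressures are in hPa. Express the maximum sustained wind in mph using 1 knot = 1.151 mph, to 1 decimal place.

ΔP = 1011 − 876 = 135 mb.
V ≈ 6.98 × 135^0.626 = 6.98 × 21.557 ≈ 150.468 kt.
150.468 × 1.151 ≈ 173.19 mph → 173.2 mph.

173.2 mph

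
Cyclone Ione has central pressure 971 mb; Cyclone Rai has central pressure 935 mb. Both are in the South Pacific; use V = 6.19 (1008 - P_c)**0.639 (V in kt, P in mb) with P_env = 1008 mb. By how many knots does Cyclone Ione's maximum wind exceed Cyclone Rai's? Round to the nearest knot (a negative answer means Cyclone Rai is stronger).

-34 kt

Cyclone Ione: ΔP = 37; V ≈ 6.19 × 37^0.639 ≈ 62.20 kt.
Cyclone Rai: ΔP = 73; V ≈ 6.19 × 73^0.639 ≈ 96.02 kt.
Difference ≈ 62.20 − 96.02 = -33.82 → -34 kt.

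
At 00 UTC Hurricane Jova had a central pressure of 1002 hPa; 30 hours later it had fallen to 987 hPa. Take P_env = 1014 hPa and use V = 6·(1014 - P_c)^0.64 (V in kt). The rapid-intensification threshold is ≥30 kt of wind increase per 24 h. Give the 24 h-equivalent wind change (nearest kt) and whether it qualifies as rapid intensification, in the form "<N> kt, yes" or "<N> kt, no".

V₁: ΔP = 12, V ≈ 6 × 12^0.64 ≈ 29.43 kt.
V₂: ΔP = 27, V ≈ 6 × 27^0.64 ≈ 49.46 kt.
ΔV over 30 h = 20.03 kt → 24 h equivalent = 20.03 × 24/30 ≈ 16.02 kt.
16 kt < 30 kt ⇒ not rapid intensification.

16 kt, no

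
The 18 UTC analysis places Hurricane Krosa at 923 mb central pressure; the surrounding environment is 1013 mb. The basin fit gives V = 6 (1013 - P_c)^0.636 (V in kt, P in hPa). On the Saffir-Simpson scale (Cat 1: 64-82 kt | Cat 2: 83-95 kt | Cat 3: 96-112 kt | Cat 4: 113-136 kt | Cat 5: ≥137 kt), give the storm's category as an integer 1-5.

ΔP = 1013 − 923 = 90 mb.
V ≈ 6 × 90^0.636 = 6 × 17.49 ≈ 105 kt.
105 kt falls in the Category 3 band.

3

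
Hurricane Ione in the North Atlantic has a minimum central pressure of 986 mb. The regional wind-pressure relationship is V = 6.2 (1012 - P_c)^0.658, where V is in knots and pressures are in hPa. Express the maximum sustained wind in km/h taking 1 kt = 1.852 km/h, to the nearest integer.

98 km/h

ΔP = 1012 − 986 = 26 mb.
V ≈ 6.2 × 26^0.658 = 6.2 × 8.532 ≈ 52.899 kt.
52.899 × 1.852 ≈ 97.97 km/h → 98 km/h.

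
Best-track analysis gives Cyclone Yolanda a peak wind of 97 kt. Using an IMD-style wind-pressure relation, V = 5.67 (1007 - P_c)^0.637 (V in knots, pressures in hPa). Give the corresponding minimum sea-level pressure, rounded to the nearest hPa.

921 hPa

ΔP = (V / 5.67)^(1/0.637) = (97/5.67)^1.570.
97/5.67 = 17.108; 17.108^1.570 ≈ 86.28 hPa.
P_c = 1007 − 86.28 = 920.72 ≈ 921 hPa.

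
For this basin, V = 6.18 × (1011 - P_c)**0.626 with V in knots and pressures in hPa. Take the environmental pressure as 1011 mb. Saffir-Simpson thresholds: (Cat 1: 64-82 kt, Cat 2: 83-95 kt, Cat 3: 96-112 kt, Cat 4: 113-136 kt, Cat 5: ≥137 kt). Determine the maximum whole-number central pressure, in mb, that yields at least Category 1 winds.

969 mb

Category 1 begins at V = 64 kt.
Required ΔP = (64/6.18)^(1/0.626) = 10.356^1.597 ≈ 41.85 mb.
P_c ≤ 1011 − 41.85 = 969.15, so the highest integer P_c is 969 mb.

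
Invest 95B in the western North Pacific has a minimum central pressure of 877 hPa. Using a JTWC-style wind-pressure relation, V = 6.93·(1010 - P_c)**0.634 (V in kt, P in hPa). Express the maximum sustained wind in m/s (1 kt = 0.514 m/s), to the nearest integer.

ΔP = 1010 − 877 = 133 hPa.
V ≈ 6.93 × 133^0.634 = 6.93 × 22.209 ≈ 153.906 kt.
153.906 × 0.514 ≈ 79.11 m/s → 79 m/s.

79 m/s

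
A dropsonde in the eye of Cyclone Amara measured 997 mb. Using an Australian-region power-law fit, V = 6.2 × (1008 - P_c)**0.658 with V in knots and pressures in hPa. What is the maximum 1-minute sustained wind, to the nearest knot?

ΔP = 1008 − 997 = 11 mb.
11^0.658 ≈ 4.844.
V ≈ 6.2 × 4.844 ≈ 30.0 kt.

30 kt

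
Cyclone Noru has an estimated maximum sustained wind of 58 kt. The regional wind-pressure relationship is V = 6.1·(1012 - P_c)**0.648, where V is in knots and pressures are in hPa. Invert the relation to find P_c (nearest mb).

ΔP = (V / 6.1)^(1/0.648) = (58/6.1)^1.543.
58/6.1 = 9.508; 9.508^1.543 ≈ 32.32 mb.
P_c = 1012 − 32.32 = 979.68 ≈ 980 mb.

980 mb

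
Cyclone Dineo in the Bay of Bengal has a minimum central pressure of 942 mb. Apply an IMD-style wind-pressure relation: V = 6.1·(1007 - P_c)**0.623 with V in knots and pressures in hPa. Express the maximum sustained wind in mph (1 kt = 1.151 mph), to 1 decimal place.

ΔP = 1007 − 942 = 65 mb.
V ≈ 6.1 × 65^0.623 = 6.1 × 13.472 ≈ 82.182 kt.
82.182 × 1.151 ≈ 94.59 mph → 94.6 mph.

94.6 mph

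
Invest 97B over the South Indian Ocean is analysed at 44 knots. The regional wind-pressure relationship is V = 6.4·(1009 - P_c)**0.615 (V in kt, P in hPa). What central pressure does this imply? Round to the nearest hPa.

986 hPa

ΔP = (V / 6.4)^(1/0.615) = (44/6.4)^1.626.
44/6.4 = 6.875; 6.875^1.626 ≈ 22.98 hPa.
P_c = 1009 − 22.98 = 986.02 ≈ 986 hPa.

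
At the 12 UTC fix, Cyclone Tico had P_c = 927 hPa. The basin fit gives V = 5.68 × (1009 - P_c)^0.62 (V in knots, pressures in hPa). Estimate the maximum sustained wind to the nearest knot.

ΔP = 1009 − 927 = 82 hPa.
82^0.62 ≈ 15.366.
V ≈ 5.68 × 15.366 ≈ 87.3 kt.

87 kt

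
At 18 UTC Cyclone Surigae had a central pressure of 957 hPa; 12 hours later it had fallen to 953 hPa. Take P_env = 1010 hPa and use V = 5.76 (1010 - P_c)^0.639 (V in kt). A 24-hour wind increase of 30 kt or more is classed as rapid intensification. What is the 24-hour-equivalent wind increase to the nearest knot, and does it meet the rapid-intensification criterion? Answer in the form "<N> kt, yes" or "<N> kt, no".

7 kt, no

V₁: ΔP = 53, V ≈ 5.76 × 53^0.639 ≈ 72.82 kt.
V₂: ΔP = 57, V ≈ 5.76 × 57^0.639 ≈ 76.28 kt.
ΔV over 12 h = 3.46 kt → 24 h equivalent = 3.46 × 24/12 ≈ 6.92 kt.
7 kt < 30 kt ⇒ not rapid intensification.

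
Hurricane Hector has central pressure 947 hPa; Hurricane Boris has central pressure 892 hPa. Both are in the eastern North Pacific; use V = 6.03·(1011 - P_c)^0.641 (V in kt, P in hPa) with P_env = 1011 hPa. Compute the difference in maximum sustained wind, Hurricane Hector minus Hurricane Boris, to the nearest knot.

Hurricane Hector: ΔP = 64; V ≈ 6.03 × 64^0.641 ≈ 86.71 kt.
Hurricane Boris: ΔP = 119; V ≈ 6.03 × 119^0.641 ≈ 129.05 kt.
Difference ≈ 86.71 − 129.05 = -42.34 → -42 kt.

-42 kt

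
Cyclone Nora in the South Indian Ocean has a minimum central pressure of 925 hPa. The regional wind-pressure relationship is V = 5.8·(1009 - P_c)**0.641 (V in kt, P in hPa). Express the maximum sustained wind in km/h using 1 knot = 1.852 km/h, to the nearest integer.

184 km/h

ΔP = 1009 − 925 = 84 hPa.
V ≈ 5.8 × 84^0.641 = 5.8 × 17.118 ≈ 99.287 kt.
99.287 × 1.852 ≈ 183.88 km/h → 184 km/h.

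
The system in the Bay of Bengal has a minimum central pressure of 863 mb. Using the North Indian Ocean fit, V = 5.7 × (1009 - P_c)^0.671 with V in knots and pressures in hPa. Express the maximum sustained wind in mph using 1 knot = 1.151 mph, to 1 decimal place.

185.9 mph

ΔP = 1009 − 863 = 146 mb.
V ≈ 5.7 × 146^0.671 = 5.7 × 28.332 ≈ 161.494 kt.
161.494 × 1.151 ≈ 185.88 mph → 185.9 mph.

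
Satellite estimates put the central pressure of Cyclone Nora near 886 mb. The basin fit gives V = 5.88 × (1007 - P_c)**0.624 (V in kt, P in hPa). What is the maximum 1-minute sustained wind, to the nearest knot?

117 kt

ΔP = 1007 − 886 = 121 mb.
121^0.624 ≈ 19.937.
V ≈ 5.88 × 19.937 ≈ 117.2 kt.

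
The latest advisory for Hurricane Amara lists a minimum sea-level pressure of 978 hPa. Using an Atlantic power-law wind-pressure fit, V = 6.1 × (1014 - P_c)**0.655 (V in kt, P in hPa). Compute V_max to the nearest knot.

64 kt

ΔP = 1014 − 978 = 36 hPa.
36^0.655 ≈ 10.456.
V ≈ 6.1 × 10.456 ≈ 63.8 kt.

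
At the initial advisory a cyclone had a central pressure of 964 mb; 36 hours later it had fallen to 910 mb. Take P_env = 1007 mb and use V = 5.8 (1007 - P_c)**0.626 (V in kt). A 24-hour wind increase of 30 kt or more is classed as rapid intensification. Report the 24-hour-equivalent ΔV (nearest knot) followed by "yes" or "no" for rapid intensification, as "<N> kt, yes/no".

V₁: ΔP = 43, V ≈ 5.8 × 43^0.626 ≈ 61.09 kt.
V₂: ΔP = 97, V ≈ 5.8 × 97^0.626 ≈ 101.66 kt.
ΔV over 36 h = 40.57 kt → 24 h equivalent = 40.57 × 24/36 ≈ 27.05 kt.
27 kt < 30 kt ⇒ not rapid intensification.

27 kt, no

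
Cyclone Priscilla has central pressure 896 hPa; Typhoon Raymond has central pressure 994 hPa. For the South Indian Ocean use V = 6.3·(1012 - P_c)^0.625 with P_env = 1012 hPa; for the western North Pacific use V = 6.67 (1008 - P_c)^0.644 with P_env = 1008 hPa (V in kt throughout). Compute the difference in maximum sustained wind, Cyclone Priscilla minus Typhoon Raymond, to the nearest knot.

86 kt

Cyclone Priscilla: ΔP = 116; V ≈ 6.3 × 116^0.625 ≈ 122.92 kt.
Typhoon Raymond: ΔP = 14; V ≈ 6.67 × 14^0.644 ≈ 36.49 kt.
Difference ≈ 122.92 − 36.49 = 86.43 → 86 kt.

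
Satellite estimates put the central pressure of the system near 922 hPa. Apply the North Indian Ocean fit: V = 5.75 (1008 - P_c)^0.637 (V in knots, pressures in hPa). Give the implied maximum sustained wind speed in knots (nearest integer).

ΔP = 1008 − 922 = 86 hPa.
86^0.637 ≈ 17.072.
V ≈ 5.75 × 17.072 ≈ 98.2 kt.

98 kt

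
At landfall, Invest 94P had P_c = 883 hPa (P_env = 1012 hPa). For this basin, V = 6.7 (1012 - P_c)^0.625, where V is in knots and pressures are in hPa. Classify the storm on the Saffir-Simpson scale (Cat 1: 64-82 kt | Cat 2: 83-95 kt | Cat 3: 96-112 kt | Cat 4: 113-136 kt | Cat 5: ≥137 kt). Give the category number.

ΔP = 1012 − 883 = 129 hPa.
V ≈ 6.7 × 129^0.625 = 6.7 × 20.85 ≈ 140 kt.
140 kt falls in the Category 5 band.

5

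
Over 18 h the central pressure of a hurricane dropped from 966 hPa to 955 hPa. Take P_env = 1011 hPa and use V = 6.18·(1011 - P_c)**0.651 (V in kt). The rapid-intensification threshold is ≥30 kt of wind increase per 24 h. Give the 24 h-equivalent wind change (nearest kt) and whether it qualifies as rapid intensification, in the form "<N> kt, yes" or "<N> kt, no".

V₁: ΔP = 45, V ≈ 6.18 × 45^0.651 ≈ 73.66 kt.
V₂: ΔP = 56, V ≈ 6.18 × 56^0.651 ≈ 84.93 kt.
ΔV over 18 h = 11.27 kt → 24 h equivalent = 11.27 × 24/18 ≈ 15.03 kt.
15 kt < 30 kt ⇒ not rapid intensification.

15 kt, no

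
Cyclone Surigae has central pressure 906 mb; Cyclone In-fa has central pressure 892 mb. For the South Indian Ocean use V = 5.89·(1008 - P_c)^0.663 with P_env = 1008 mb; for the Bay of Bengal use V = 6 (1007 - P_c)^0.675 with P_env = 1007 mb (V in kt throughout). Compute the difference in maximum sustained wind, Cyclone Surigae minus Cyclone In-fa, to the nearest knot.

-21 kt

Cyclone Surigae: ΔP = 102; V ≈ 5.89 × 102^0.663 ≈ 126.42 kt.
Cyclone In-fa: ΔP = 115; V ≈ 6 × 115^0.675 ≈ 147.61 kt.
Difference ≈ 126.42 − 147.61 = -21.19 → -21 kt.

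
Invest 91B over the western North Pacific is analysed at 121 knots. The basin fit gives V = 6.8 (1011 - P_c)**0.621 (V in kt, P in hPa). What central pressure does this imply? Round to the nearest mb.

ΔP = (V / 6.8)^(1/0.621) = (121/6.8)^1.610.
121/6.8 = 17.794; 17.794^1.610 ≈ 103.12 mb.
P_c = 1011 − 103.12 = 907.88 ≈ 908 mb.

908 mb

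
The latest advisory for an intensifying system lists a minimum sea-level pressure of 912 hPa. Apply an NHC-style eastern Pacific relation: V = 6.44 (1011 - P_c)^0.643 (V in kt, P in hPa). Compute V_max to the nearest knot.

ΔP = 1011 − 912 = 99 hPa.
99^0.643 ≈ 19.195.
V ≈ 6.44 × 19.195 ≈ 123.6 kt.

124 kt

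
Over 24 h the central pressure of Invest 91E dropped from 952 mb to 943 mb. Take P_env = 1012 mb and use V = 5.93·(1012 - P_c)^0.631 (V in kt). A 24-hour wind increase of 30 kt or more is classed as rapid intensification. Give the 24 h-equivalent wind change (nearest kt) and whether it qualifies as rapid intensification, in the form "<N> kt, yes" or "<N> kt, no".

7 kt, no

V₁: ΔP = 60, V ≈ 5.93 × 60^0.631 ≈ 78.54 kt.
V₂: ΔP = 69, V ≈ 5.93 × 69^0.631 ≈ 85.78 kt.
ΔV over 24 h = 7.24 kt → 24 h equivalent = 7.24 × 24/24 ≈ 7.24 kt.
7 kt < 30 kt ⇒ not rapid intensification.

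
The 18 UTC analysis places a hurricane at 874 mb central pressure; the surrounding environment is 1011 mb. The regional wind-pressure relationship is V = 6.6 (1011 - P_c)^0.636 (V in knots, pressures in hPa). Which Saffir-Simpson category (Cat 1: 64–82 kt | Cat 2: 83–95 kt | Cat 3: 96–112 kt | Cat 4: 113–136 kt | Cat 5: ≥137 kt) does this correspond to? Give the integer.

ΔP = 1011 − 874 = 137 mb.
V ≈ 6.6 × 137^0.636 = 6.6 × 22.85 ≈ 151 kt.
151 kt falls in the Category 5 band.

5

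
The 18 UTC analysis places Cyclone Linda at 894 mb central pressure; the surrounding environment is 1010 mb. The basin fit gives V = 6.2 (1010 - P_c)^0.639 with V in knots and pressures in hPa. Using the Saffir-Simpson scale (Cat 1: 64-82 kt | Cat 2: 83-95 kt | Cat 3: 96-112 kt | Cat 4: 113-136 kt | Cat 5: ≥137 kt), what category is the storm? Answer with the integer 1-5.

ΔP = 1010 − 894 = 116 mb.
V ≈ 6.2 × 116^0.639 = 6.2 × 20.85 ≈ 129 kt.
129 kt falls in the Category 4 band.

4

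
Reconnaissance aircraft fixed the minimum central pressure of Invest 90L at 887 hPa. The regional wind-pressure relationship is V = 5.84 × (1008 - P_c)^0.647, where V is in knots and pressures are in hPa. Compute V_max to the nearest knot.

130 kt

ΔP = 1008 − 887 = 121 hPa.
121^0.647 ≈ 22.262.
V ≈ 5.84 × 22.262 ≈ 130.0 kt.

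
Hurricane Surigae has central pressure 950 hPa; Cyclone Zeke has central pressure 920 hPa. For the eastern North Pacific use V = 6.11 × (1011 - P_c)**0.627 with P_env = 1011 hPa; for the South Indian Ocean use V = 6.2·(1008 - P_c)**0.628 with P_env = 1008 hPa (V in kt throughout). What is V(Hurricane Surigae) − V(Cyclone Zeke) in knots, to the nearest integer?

-23 kt

Hurricane Surigae: ΔP = 61; V ≈ 6.11 × 61^0.627 ≈ 80.43 kt.
Cyclone Zeke: ΔP = 88; V ≈ 6.2 × 88^0.628 ≈ 103.16 kt.
Difference ≈ 80.43 − 103.16 = -22.73 → -23 kt.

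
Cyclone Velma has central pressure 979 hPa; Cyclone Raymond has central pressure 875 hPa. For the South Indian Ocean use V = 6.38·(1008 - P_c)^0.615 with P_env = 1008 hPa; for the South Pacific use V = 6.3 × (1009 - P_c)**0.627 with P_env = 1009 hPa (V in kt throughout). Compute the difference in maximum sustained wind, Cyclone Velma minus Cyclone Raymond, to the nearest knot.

Cyclone Velma: ΔP = 29; V ≈ 6.38 × 29^0.615 ≈ 50.61 kt.
Cyclone Raymond: ΔP = 134; V ≈ 6.3 × 134^0.627 ≈ 135.84 kt.
Difference ≈ 50.61 − 135.84 = -85.23 → -85 kt.

-85 kt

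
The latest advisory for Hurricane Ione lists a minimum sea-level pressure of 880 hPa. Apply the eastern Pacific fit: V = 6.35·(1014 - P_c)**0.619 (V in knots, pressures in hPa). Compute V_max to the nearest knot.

132 kt

ΔP = 1014 − 880 = 134 hPa.
134^0.619 ≈ 20.734.
V ≈ 6.35 × 20.734 ≈ 131.7 kt.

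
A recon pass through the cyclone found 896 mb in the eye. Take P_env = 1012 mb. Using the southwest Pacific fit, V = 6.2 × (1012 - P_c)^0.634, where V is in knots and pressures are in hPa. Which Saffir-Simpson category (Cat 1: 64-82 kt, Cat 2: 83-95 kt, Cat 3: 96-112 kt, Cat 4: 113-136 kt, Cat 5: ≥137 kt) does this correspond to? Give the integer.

ΔP = 1012 − 896 = 116 mb.
V ≈ 6.2 × 116^0.634 = 6.2 × 20.36 ≈ 126 kt.
126 kt falls in the Category 4 band.

4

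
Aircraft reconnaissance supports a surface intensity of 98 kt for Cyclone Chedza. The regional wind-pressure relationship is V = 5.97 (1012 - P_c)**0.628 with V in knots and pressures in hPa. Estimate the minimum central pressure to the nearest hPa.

ΔP = (V / 5.97)^(1/0.628) = (98/5.97)^1.592.
98/5.97 = 16.415; 16.415^1.592 ≈ 86.12 hPa.
P_c = 1012 − 86.12 = 925.88 ≈ 926 hPa.

926 hPa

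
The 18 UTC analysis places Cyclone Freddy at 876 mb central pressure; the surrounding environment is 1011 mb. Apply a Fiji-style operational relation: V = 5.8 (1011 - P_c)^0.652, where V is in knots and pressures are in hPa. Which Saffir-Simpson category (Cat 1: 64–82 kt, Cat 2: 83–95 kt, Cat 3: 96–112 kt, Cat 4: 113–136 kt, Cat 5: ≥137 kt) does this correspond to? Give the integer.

ΔP = 1011 − 876 = 135 mb.
V ≈ 5.8 × 135^0.652 = 5.8 × 24.49 ≈ 142 kt.
142 kt falls in the Category 5 band.

5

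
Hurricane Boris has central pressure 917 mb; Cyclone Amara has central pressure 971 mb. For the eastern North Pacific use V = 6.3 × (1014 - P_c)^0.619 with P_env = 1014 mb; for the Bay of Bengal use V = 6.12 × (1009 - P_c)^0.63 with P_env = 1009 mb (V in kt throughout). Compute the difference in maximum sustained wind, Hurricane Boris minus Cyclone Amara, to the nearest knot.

Hurricane Boris: ΔP = 97; V ≈ 6.3 × 97^0.619 ≈ 106.94 kt.
Cyclone Amara: ΔP = 38; V ≈ 6.12 × 38^0.63 ≈ 60.54 kt.
Difference ≈ 106.94 − 60.54 = 46.40 → 46 kt.

46 kt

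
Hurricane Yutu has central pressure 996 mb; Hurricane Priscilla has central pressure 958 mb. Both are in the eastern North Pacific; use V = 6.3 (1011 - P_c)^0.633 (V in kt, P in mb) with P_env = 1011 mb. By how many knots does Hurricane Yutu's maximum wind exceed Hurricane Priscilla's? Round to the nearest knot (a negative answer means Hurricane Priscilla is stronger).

Hurricane Yutu: ΔP = 15; V ≈ 6.3 × 15^0.633 ≈ 34.98 kt.
Hurricane Priscilla: ΔP = 53; V ≈ 6.3 × 53^0.633 ≈ 77.77 kt.
Difference ≈ 34.98 − 77.77 = -42.79 → -43 kt.

-43 kt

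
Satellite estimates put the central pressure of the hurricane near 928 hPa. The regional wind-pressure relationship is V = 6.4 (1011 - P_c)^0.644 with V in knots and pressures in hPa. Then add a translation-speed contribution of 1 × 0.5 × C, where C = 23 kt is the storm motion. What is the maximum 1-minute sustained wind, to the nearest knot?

ΔP = 1011 − 928 = 83 hPa.
83^0.644 ≈ 17.214.
V ≈ 6.4 × 17.214 ≈ 110.2 kt.
Translation term: 1 × 0.5 × 23 = 11.5 kt.
Corrected V ≈ 121.7 kt → 122 kt.

122 kt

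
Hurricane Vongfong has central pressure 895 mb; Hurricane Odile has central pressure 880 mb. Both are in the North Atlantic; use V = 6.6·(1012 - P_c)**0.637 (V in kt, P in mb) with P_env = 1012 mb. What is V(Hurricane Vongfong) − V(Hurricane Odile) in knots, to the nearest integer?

Hurricane Vongfong: ΔP = 117; V ≈ 6.6 × 117^0.637 ≈ 137.08 kt.
Hurricane Odile: ΔP = 132; V ≈ 6.6 × 132^0.637 ≈ 148.03 kt.
Difference ≈ 137.08 − 148.03 = -10.95 → -11 kt.

-11 kt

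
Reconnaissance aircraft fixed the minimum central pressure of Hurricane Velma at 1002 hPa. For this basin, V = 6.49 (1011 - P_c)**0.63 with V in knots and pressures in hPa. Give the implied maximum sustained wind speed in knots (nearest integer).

ΔP = 1011 − 1002 = 9 hPa.
9^0.63 ≈ 3.992.
V ≈ 6.49 × 3.992 ≈ 25.9 kt.

26 kt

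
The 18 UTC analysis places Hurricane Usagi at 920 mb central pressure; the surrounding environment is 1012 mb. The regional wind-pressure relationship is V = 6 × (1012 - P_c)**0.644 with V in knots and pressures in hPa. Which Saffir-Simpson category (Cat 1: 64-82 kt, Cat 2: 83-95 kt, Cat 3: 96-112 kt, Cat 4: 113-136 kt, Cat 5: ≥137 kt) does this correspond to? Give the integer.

3

ΔP = 1012 − 920 = 92 mb.
V ≈ 6 × 92^0.644 = 6 × 18.39 ≈ 110 kt.
110 kt falls in the Category 3 band.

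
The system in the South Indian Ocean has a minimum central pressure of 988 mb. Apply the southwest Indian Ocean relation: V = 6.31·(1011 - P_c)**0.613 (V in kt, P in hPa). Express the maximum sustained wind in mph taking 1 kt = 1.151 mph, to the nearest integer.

ΔP = 1011 − 988 = 23 mb.
V ≈ 6.31 × 23^0.613 = 6.31 × 6.835 ≈ 43.129 kt.
43.129 × 1.151 ≈ 49.64 mph → 50 mph.

50 mph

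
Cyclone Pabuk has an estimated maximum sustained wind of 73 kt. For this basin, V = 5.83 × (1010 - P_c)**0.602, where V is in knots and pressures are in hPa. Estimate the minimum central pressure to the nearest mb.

ΔP = (V / 5.83)^(1/0.602) = (73/5.83)^1.661.
73/5.83 = 12.521; 12.521^1.661 ≈ 66.58 mb.
P_c = 1010 − 66.58 = 943.42 ≈ 943 mb.

943 mb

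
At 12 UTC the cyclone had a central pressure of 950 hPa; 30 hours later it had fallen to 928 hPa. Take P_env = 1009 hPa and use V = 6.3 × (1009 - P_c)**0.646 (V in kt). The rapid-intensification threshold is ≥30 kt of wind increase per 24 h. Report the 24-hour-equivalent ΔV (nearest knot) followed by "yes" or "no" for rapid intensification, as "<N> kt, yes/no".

V₁: ΔP = 59, V ≈ 6.3 × 59^0.646 ≈ 87.76 kt.
V₂: ΔP = 81, V ≈ 6.3 × 81^0.646 ≈ 107.70 kt.
ΔV over 30 h = 19.94 kt → 24 h equivalent = 19.94 × 24/30 ≈ 15.95 kt.
16 kt < 30 kt ⇒ not rapid intensification.

16 kt, no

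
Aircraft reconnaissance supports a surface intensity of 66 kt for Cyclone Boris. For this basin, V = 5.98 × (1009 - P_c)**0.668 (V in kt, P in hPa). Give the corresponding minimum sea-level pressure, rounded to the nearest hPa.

ΔP = (V / 5.98)^(1/0.668) = (66/5.98)^1.497.
66/5.98 = 11.037; 11.037^1.497 ≈ 36.40 hPa.
P_c = 1009 − 36.40 = 972.60 ≈ 973 hPa.

973 hPa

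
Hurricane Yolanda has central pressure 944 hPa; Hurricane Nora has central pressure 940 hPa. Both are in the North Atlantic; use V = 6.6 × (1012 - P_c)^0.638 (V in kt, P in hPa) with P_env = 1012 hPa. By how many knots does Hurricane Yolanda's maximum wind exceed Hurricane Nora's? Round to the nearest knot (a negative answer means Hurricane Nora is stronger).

Hurricane Yolanda: ΔP = 68; V ≈ 6.6 × 68^0.638 ≈ 97.43 kt.
Hurricane Nora: ΔP = 72; V ≈ 6.6 × 72^0.638 ≈ 101.05 kt.
Difference ≈ 97.43 − 101.05 = -3.62 → -4 kt.

-4 kt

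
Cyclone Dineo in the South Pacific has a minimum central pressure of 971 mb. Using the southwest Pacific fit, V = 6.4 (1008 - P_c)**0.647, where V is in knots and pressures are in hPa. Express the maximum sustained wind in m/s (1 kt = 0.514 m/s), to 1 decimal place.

34.0 m/s

ΔP = 1008 − 971 = 37 mb.
V ≈ 6.4 × 37^0.647 = 6.4 × 10.343 ≈ 66.192 kt.
66.192 × 0.514 ≈ 34.02 m/s → 34.0 m/s.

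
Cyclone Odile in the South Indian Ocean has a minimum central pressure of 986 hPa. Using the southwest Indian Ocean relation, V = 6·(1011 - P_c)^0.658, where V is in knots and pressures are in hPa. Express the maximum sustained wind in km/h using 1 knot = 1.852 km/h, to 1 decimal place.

92.4 km/h

ΔP = 1011 − 986 = 25 hPa.
V ≈ 6 × 25^0.658 = 6 × 8.315 ≈ 49.888 kt.
49.888 × 1.852 ≈ 92.39 km/h → 92.4 km/h.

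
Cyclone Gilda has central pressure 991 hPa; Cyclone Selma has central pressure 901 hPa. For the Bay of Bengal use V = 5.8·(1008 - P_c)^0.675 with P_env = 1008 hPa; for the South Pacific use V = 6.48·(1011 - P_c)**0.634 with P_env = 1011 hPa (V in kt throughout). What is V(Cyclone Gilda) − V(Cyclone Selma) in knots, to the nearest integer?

Cyclone Gilda: ΔP = 17; V ≈ 5.8 × 17^0.675 ≈ 39.26 kt.
Cyclone Selma: ΔP = 110; V ≈ 6.48 × 110^0.634 ≈ 127.59 kt.
Difference ≈ 39.26 − 127.59 = -88.33 → -88 kt.

-88 kt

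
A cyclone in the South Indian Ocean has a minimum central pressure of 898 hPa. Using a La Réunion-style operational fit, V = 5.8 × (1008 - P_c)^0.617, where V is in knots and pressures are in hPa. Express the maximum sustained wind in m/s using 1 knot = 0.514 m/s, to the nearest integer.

ΔP = 1008 − 898 = 110 hPa.
V ≈ 5.8 × 110^0.617 = 5.8 × 18.178 ≈ 105.431 kt.
105.431 × 0.514 ≈ 54.19 m/s → 54 m/s.

54 m/s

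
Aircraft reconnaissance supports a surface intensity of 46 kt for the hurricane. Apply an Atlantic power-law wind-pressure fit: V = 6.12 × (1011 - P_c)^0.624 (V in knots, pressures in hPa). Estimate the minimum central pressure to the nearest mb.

ΔP = (V / 6.12)^(1/0.624) = (46/6.12)^1.603.
46/6.12 = 7.516; 7.516^1.603 ≈ 25.34 mb.
P_c = 1011 − 25.34 = 985.66 ≈ 986 mb.

986 mb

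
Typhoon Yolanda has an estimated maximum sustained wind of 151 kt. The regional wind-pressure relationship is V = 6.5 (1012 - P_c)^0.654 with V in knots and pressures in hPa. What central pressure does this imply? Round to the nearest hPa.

889 hPa

ΔP = (V / 6.5)^(1/0.654) = (151/6.5)^1.529.
151/6.5 = 23.231; 23.231^1.529 ≈ 122.68 hPa.
P_c = 1012 − 122.68 = 889.32 ≈ 889 hPa.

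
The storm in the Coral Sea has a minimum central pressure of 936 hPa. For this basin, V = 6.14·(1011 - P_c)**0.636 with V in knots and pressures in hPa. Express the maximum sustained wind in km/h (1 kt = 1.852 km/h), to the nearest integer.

177 km/h

ΔP = 1011 − 936 = 75 hPa.
V ≈ 6.14 × 75^0.636 = 6.14 × 15.579 ≈ 95.655 kt.
95.655 × 1.852 ≈ 177.15 km/h → 177 km/h.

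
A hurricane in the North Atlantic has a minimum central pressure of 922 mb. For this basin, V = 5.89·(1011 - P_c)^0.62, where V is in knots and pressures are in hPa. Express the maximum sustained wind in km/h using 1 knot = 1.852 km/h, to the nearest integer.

ΔP = 1011 − 922 = 89 mb.
V ≈ 5.89 × 89^0.62 = 5.89 × 16.167 ≈ 95.222 kt.
95.222 × 1.852 ≈ 176.35 km/h → 176 km/h.

176 km/h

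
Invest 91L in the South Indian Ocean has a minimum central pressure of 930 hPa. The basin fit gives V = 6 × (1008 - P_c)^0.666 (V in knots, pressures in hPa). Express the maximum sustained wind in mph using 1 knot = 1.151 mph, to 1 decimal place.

125.7 mph

ΔP = 1008 − 930 = 78 hPa.
V ≈ 6 × 78^0.666 = 6 × 18.203 ≈ 109.216 kt.
109.216 × 1.151 ≈ 125.71 mph → 125.7 mph.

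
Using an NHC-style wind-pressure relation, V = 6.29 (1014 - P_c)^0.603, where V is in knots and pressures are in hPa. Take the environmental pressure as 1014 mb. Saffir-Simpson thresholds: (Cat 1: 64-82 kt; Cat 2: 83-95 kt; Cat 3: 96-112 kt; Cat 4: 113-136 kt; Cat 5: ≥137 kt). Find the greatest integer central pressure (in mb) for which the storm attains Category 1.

967 mb

Category 1 begins at V = 64 kt.
Required ΔP = (64/6.29)^(1/0.603) = 10.175^1.658 ≈ 46.87 mb.
P_c ≤ 1014 − 46.87 = 967.13, so the highest integer P_c is 967 mb.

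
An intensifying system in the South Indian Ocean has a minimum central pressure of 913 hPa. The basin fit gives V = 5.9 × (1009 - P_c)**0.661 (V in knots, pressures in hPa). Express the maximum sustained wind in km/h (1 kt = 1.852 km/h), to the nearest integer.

223 km/h

ΔP = 1009 − 913 = 96 hPa.
V ≈ 5.9 × 96^0.661 = 5.9 × 20.431 ≈ 120.541 kt.
120.541 × 1.852 ≈ 223.24 km/h → 223 km/h.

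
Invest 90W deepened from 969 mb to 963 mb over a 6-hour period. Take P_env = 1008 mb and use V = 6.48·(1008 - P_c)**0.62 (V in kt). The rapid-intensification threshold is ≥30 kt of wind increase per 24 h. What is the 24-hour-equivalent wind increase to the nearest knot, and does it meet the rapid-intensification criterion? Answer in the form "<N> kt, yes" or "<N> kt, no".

V₁: ΔP = 39, V ≈ 6.48 × 39^0.62 ≈ 62.81 kt.
V₂: ΔP = 45, V ≈ 6.48 × 45^0.62 ≈ 68.64 kt.
ΔV over 6 h = 5.83 kt → 24 h equivalent = 5.83 × 24/6 ≈ 23.32 kt.
23 kt < 30 kt ⇒ not rapid intensification.

23 kt, no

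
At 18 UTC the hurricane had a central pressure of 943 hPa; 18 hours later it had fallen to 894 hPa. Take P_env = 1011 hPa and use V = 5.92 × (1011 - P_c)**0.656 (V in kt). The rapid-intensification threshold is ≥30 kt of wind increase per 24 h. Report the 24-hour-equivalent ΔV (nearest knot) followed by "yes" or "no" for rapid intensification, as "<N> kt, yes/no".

54 kt, yes

V₁: ΔP = 68, V ≈ 5.92 × 68^0.656 ≈ 94.29 kt.
V₂: ΔP = 117, V ≈ 5.92 × 117^0.656 ≈ 134.60 kt.
ΔV over 18 h = 40.31 kt → 24 h equivalent = 40.31 × 24/18 ≈ 53.75 kt.
54 kt ≥ 30 kt ⇒ rapid intensification.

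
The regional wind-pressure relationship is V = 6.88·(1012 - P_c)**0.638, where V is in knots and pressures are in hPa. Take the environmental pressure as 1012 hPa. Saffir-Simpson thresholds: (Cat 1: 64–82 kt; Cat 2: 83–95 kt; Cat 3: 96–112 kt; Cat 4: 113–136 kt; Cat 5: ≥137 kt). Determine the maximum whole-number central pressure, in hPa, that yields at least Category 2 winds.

Category 2 begins at V = 83 kt.
Required ΔP = (83/6.88)^(1/0.638) = 12.064^1.567 ≈ 49.56 hPa.
P_c ≤ 1012 − 49.56 = 962.44, so the highest integer P_c is 962 hPa.

962 hPa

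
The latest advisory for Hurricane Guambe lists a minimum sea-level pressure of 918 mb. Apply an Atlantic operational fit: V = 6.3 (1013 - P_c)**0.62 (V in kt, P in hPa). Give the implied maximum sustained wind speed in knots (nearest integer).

106 kt

ΔP = 1013 − 918 = 95 mb.
95^0.62 ≈ 16.834.
V ≈ 6.3 × 16.834 ≈ 106.1 kt.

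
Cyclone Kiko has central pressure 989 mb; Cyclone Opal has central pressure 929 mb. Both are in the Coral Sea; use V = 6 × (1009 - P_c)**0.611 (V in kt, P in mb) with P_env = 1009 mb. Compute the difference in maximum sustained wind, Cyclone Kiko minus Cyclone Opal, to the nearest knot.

Cyclone Kiko: ΔP = 20; V ≈ 6 × 20^0.611 ≈ 37.42 kt.
Cyclone Opal: ΔP = 80; V ≈ 6 × 80^0.611 ≈ 87.28 kt.
Difference ≈ 37.42 − 87.28 = -49.86 → -50 kt.

-50 kt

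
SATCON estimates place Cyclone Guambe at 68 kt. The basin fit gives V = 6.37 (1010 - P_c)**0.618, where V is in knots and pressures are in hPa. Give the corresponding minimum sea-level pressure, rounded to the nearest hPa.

964 hPa

ΔP = (V / 6.37)^(1/0.618) = (68/6.37)^1.618.
68/6.37 = 10.675; 10.675^1.618 ≈ 46.13 hPa.
P_c = 1010 − 46.13 = 963.87 ≈ 964 hPa.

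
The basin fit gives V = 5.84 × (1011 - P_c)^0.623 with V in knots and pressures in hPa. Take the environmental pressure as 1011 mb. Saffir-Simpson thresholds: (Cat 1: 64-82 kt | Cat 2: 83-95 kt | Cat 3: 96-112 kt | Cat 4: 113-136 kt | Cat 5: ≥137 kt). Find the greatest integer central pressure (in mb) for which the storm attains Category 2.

Category 2 begins at V = 83 kt.
Required ΔP = (83/5.84)^(1/0.623) = 14.212^1.605 ≈ 70.82 mb.
P_c ≤ 1011 − 70.82 = 940.18, so the highest integer P_c is 940 mb.

940 mb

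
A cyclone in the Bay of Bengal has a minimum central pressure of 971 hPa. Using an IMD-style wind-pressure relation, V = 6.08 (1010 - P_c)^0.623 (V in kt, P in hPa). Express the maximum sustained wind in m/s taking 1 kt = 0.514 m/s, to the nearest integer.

ΔP = 1010 − 971 = 39 hPa.
V ≈ 6.08 × 39^0.623 = 6.08 × 9.800 ≈ 59.585 kt.
59.585 × 0.514 ≈ 30.63 m/s → 31 m/s.

31 m/s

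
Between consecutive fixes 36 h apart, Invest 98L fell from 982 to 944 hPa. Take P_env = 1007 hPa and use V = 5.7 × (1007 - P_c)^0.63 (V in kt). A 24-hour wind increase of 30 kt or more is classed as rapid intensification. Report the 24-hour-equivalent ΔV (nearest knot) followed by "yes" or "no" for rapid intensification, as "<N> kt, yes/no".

23 kt, no

V₁: ΔP = 25, V ≈ 5.7 × 25^0.63 ≈ 43.31 kt.
V₂: ΔP = 63, V ≈ 5.7 × 63^0.63 ≈ 77.53 kt.
ΔV over 36 h = 34.22 kt → 24 h equivalent = 34.22 × 24/36 ≈ 22.81 kt.
23 kt < 30 kt ⇒ not rapid intensification.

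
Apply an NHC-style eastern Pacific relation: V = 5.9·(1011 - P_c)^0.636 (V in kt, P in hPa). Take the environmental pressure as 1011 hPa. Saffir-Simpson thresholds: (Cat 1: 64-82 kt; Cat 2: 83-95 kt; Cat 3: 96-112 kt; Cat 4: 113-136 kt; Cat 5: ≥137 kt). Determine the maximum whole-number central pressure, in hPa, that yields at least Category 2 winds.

Category 2 begins at V = 83 kt.
Required ΔP = (83/5.9)^(1/0.636) = 14.068^1.572 ≈ 63.88 hPa.
P_c ≤ 1011 − 63.88 = 947.12, so the highest integer P_c is 947 hPa.

947 hPa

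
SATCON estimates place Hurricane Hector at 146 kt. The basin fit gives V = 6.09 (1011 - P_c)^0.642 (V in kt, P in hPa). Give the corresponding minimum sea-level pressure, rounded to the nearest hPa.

870 hPa

ΔP = (V / 6.09)^(1/0.642) = (146/6.09)^1.558.
146/6.09 = 23.974; 23.974^1.558 ≈ 140.97 hPa.
P_c = 1011 − 140.97 = 870.03 ≈ 870 hPa.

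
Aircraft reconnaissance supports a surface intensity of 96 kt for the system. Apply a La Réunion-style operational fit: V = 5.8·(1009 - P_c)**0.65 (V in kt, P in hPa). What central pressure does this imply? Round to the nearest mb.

ΔP = (V / 5.8)^(1/0.65) = (96/5.8)^1.538.
96/5.8 = 16.552; 16.552^1.538 ≈ 75.01 mb.
P_c = 1009 − 75.01 = 933.99 ≈ 934 mb.

934 mb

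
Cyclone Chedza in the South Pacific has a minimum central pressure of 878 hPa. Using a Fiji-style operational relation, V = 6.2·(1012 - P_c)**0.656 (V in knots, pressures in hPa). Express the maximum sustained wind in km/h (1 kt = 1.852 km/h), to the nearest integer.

285 km/h

ΔP = 1012 − 878 = 134 hPa.
V ≈ 6.2 × 134^0.656 = 6.2 × 24.853 ≈ 154.089 kt.
154.089 × 1.852 ≈ 285.37 km/h → 285 km/h.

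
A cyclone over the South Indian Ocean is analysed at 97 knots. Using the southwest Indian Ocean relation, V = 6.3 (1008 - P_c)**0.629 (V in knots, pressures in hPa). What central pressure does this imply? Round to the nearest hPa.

ΔP = (V / 6.3)^(1/0.629) = (97/6.3)^1.590.
97/6.3 = 15.397; 15.397^1.590 ≈ 77.23 hPa.
P_c = 1008 − 77.23 = 930.77 ≈ 931 hPa.

931 hPa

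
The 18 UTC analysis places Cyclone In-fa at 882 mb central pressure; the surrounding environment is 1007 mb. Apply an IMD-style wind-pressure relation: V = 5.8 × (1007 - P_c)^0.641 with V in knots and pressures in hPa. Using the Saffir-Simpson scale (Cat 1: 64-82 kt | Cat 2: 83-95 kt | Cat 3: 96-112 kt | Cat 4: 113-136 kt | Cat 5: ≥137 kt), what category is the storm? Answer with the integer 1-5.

ΔP = 1007 − 882 = 125 mb.
V ≈ 5.8 × 125^0.641 = 5.8 × 22.09 ≈ 128 kt.
128 kt falls in the Category 4 band.

4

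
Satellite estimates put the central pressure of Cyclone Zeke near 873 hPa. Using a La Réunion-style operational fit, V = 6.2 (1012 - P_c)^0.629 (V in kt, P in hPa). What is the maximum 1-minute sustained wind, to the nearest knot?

ΔP = 1012 − 873 = 139 hPa.
139^0.629 ≈ 22.282.
V ≈ 6.2 × 22.282 ≈ 138.1 kt.

138 kt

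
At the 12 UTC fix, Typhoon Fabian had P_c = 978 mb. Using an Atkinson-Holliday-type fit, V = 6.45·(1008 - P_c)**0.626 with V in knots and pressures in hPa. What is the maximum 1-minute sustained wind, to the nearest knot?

ΔP = 1008 − 978 = 30 mb.
30^0.626 ≈ 8.408.
V ≈ 6.45 × 8.408 ≈ 54.2 kt.

54 kt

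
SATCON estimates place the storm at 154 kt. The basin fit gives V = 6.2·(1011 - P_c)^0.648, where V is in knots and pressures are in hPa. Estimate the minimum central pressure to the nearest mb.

869 mb

ΔP = (V / 6.2)^(1/0.648) = (154/6.2)^1.543.
154/6.2 = 24.839; 24.839^1.543 ≈ 142.23 mb.
P_c = 1011 − 142.23 = 868.77 ≈ 869 mb.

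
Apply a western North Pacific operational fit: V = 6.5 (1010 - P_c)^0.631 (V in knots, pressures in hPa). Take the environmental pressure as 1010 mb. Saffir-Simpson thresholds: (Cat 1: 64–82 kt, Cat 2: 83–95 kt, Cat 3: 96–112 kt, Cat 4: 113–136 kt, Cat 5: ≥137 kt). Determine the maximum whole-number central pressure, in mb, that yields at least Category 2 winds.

953 mb

Category 2 begins at V = 83 kt.
Required ΔP = (83/6.5)^(1/0.631) = 12.769^1.585 ≈ 56.63 mb.
P_c ≤ 1010 − 56.63 = 953.37, so the highest integer P_c is 953 mb.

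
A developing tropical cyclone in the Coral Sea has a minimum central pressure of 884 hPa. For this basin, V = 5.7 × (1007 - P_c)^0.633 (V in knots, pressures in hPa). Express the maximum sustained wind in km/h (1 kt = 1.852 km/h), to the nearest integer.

ΔP = 1007 − 884 = 123 hPa.
V ≈ 5.7 × 123^0.633 = 5.7 × 21.033 ≈ 119.891 kt.
119.891 × 1.852 ≈ 222.04 km/h → 222 km/h.

222 km/h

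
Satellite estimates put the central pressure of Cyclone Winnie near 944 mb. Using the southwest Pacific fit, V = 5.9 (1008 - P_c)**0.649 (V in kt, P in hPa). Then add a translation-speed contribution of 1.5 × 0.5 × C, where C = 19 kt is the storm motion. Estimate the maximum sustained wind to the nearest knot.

102 kt

ΔP = 1008 − 944 = 64 mb.
64^0.649 ≈ 14.867.
V ≈ 5.9 × 14.867 ≈ 87.7 kt.
Translation term: 1.5 × 0.5 × 19 = 14.25 kt.
Corrected V ≈ 101.95 kt → 102 kt.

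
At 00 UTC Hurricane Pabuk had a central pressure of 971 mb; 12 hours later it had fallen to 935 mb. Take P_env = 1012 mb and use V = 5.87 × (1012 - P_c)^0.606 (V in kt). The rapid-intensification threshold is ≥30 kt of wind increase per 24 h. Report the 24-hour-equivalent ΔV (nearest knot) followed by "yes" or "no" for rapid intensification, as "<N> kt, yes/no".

52 kt, yes

V₁: ΔP = 41, V ≈ 5.87 × 41^0.606 ≈ 55.72 kt.
V₂: ΔP = 77, V ≈ 5.87 × 77^0.606 ≈ 81.63 kt.
ΔV over 12 h = 25.91 kt → 24 h equivalent = 25.91 × 24/12 ≈ 51.82 kt.
52 kt ≥ 30 kt ⇒ rapid intensification.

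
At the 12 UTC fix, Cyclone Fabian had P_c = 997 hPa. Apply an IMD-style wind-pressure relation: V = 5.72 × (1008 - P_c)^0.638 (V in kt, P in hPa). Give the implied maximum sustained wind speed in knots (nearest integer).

ΔP = 1008 − 997 = 11 hPa.
11^0.638 ≈ 4.618.
V ≈ 5.72 × 4.618 ≈ 26.4 kt.

26 kt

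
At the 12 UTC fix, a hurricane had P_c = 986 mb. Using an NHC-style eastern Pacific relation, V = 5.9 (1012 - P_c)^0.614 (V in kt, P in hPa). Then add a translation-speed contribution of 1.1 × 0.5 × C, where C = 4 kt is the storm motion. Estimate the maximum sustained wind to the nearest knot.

ΔP = 1012 − 986 = 26 mb.
26^0.614 ≈ 7.393.
V ≈ 5.9 × 7.393 ≈ 43.6 kt.
Translation term: 1.1 × 0.5 × 4 = 2.2 kt.
Corrected V ≈ 45.8 kt → 46 kt.

46 kt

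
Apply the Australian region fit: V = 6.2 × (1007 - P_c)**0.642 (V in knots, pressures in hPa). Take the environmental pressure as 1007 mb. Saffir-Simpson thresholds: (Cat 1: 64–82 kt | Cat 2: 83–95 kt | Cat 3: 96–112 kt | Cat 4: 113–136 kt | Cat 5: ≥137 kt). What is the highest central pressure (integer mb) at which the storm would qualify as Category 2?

Category 2 begins at V = 83 kt.
Required ΔP = (83/6.2)^(1/0.642) = 13.387^1.558 ≈ 56.88 mb.
P_c ≤ 1007 − 56.88 = 950.12, so the highest integer P_c is 950 mb.

950 mb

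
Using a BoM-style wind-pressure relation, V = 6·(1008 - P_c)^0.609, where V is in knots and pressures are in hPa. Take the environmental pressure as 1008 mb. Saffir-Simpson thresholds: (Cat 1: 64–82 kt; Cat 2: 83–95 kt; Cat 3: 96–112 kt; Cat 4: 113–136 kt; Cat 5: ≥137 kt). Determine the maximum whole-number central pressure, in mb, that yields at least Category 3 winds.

913 mb

Category 3 begins at V = 96 kt.
Required ΔP = (96/6)^(1/0.609) = 16.000^1.642 ≈ 94.89 mb.
P_c ≤ 1008 − 94.89 = 913.11, so the highest integer P_c is 913 mb.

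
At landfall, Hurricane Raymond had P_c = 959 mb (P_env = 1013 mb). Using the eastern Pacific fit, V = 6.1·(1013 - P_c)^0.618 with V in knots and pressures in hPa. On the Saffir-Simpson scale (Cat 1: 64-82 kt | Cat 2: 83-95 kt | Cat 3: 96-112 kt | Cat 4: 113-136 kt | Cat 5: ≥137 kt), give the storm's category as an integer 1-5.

ΔP = 1013 − 959 = 54 mb.
V ≈ 6.1 × 54^0.618 = 6.1 × 11.77 ≈ 72 kt.
72 kt falls in the Category 1 band.

1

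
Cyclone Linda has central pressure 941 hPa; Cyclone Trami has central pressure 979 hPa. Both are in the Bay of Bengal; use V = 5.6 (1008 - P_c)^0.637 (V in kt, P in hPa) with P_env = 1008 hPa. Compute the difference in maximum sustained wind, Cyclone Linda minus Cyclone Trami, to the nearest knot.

34 kt

Cyclone Linda: ΔP = 67; V ≈ 5.6 × 67^0.637 ≈ 81.55 kt.
Cyclone Trami: ΔP = 29; V ≈ 5.6 × 29^0.637 ≈ 47.83 kt.
Difference ≈ 81.55 − 47.83 = 33.72 → 34 kt.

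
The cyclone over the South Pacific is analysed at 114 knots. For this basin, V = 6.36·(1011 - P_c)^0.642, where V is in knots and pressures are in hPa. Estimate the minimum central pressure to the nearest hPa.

ΔP = (V / 6.36)^(1/0.642) = (114/6.36)^1.558.
114/6.36 = 17.925; 17.925^1.558 ≈ 89.62 hPa.
P_c = 1011 − 89.62 = 921.38 ≈ 921 hPa.

921 hPa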